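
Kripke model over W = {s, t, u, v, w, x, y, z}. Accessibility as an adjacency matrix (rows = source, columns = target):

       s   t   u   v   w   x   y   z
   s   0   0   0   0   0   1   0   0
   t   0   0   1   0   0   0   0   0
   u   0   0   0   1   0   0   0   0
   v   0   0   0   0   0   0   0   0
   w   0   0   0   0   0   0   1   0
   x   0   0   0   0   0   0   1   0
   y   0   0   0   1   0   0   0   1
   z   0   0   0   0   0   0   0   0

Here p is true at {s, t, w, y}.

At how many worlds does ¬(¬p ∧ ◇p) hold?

s: ¬p ∧ ◇p is F. ✓
t: ¬p ∧ ◇p is F. ✓
u: ¬p ∧ ◇p is F. ✓
v: ¬p ∧ ◇p is F. ✓
w: ¬p ∧ ◇p is F. ✓
x: ¬p ∧ ◇p is T. ✗
y: ¬p ∧ ◇p is F. ✓
z: ¬p ∧ ◇p is F. ✓
Satisfying worlds: {s, t, u, v, w, y, z}.

7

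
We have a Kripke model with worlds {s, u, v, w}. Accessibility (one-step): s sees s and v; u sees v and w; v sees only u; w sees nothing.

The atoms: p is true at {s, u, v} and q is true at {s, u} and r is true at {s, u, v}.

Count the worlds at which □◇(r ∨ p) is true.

3

s: successors {s, v}; ◇(r ∨ p) there: s:T, v:T. ✓
u: successors {v, w}; ◇(r ∨ p) there: v:T, w:F. ✗
v: successors {u}; ◇(r ∨ p) there: u:T. ✓
w: no successors, so □◇(r ∨ p) holds vacuously. ✓
Satisfying worlds: {s, v, w}.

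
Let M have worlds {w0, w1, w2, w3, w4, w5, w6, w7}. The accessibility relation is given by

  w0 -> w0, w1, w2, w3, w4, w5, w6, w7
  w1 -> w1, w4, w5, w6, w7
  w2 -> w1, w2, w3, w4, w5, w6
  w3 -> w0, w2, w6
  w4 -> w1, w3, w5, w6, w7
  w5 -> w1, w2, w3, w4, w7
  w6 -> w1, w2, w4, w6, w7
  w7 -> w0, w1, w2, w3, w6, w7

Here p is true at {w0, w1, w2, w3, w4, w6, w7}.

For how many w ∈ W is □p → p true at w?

w0: □p is F, p is T. ✓
w1: □p is F, p is T. ✓
w2: □p is F, p is T. ✓
w3: □p is T, p is T. ✓
w4: □p is F, p is T. ✓
w5: □p is T, p is F. ✗
w6: □p is T, p is T. ✓
w7: □p is T, p is T. ✓
Satisfying worlds: {w0, w1, w2, w3, w4, w6, w7}.

7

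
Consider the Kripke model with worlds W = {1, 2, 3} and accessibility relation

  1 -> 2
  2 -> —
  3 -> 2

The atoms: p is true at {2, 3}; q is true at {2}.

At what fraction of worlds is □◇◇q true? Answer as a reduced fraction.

1/3

1: successors {2}; ◇◇q there: 2:F. ✗
2: no successors, so □◇◇q holds vacuously. ✓
3: successors {2}; ◇◇q there: 2:F. ✗
That's 1 of 3 worlds, so 1/3.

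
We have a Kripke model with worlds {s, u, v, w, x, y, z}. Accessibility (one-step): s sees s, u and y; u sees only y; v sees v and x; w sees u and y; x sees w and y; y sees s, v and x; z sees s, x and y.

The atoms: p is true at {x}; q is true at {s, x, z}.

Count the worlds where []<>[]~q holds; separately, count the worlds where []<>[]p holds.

For []<>[]~q:
s: successors {s, u, y}; <>[]~q there: s:T, u:F, y:T. ✗
u: successors {y}; <>[]~q there: y:T. ✓
v: successors {v, x}; <>[]~q there: v:T, x:T. ✓
w: successors {u, y}; <>[]~q there: u:F, y:T. ✗
x: successors {w, y}; <>[]~q there: w:T, y:T. ✓
y: successors {s, v, x}; <>[]~q there: s:T, v:T, x:T. ✓
z: successors {s, x, y}; <>[]~q there: s:T, x:T, y:T. ✓
— 5 worlds.
For []<>[]p:
s: successors {s, u, y}; <>[]p there: s:F, u:F, y:F. ✗
u: successors {y}; <>[]p there: y:F. ✗
v: successors {v, x}; <>[]p there: v:F, x:F. ✗
w: successors {u, y}; <>[]p there: u:F, y:F. ✗
x: successors {w, y}; <>[]p there: w:F, y:F. ✗
y: successors {s, v, x}; <>[]p there: s:F, v:F, x:F. ✗
z: successors {s, x, y}; <>[]p there: s:F, x:F, y:F. ✗
— 0 worlds.

5 and 0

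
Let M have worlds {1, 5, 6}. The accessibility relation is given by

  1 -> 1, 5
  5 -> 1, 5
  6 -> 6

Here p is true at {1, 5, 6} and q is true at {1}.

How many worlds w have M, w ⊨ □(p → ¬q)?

1: successors {1, 5}; p → ¬q there: 1:F, 5:T. ✗
5: successors {1, 5}; p → ¬q there: 1:F, 5:T. ✗
6: successors {6}; p → ¬q there: 6:T. ✓
Satisfying worlds: {6}.

1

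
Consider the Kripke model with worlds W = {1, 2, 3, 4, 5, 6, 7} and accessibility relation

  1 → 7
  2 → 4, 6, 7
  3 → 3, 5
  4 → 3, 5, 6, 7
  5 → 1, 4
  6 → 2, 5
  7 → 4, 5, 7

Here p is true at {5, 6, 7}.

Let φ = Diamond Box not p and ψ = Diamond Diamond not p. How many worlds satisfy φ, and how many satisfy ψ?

For Diamond Box not p:
1: successors {7}; Box not p there: 7:F. ✗
2: successors {4, 6, 7}; Box not p there: 4:F, 6:F, 7:F. ✗
3: successors {3, 5}; Box not p there: 3:F, 5:T. ✓
4: successors {3, 5, 6, 7}; Box not p there: 3:F, 5:T, 6:F, 7:F. ✓
5: successors {1, 4}; Box not p there: 1:F, 4:F. ✗
6: successors {2, 5}; Box not p there: 2:F, 5:T. ✓
7: successors {4, 5, 7}; Box not p there: 4:F, 5:T, 7:F. ✓
— 4 worlds.
For Diamond Diamond not p:
1: successors {7}; Diamond not p there: 7:T. ✓
2: successors {4, 6, 7}; Diamond not p there: 4:T, 6:T, 7:T. ✓
3: successors {3, 5}; Diamond not p there: 3:T, 5:T. ✓
4: successors {3, 5, 6, 7}; Diamond not p there: 3:T, 5:T, 6:T, 7:T. ✓
5: successors {1, 4}; Diamond not p there: 1:F, 4:T. ✓
6: successors {2, 5}; Diamond not p there: 2:T, 5:T. ✓
7: successors {4, 5, 7}; Diamond not p there: 4:T, 5:T, 7:T. ✓
— 7 worlds.

4 and 7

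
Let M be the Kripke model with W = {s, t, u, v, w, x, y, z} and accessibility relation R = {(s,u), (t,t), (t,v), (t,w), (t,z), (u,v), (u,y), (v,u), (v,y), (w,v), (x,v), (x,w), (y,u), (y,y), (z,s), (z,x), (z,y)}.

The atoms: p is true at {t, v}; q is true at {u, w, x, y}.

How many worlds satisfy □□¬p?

2

s: successors {u}; □¬p there: u:F. ✗
t: successors {t, v, w, z}; □¬p there: t:F, v:T, w:F, z:T. ✗
u: successors {v, y}; □¬p there: v:T, y:T. ✓
v: successors {u, y}; □¬p there: u:F, y:T. ✗
w: successors {v}; □¬p there: v:T. ✓
x: successors {v, w}; □¬p there: v:T, w:F. ✗
y: successors {u, y}; □¬p there: u:F, y:T. ✗
z: successors {s, x, y}; □¬p there: s:T, x:F, y:T. ✗
Satisfying worlds: {u, w}.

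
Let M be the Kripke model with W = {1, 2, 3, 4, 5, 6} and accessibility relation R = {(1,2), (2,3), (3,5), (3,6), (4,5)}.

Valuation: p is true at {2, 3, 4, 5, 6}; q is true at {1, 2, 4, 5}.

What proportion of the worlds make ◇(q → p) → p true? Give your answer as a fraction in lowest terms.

1: ◇(q → p) is T, p is F. ✗
2: ◇(q → p) is T, p is T. ✓
3: ◇(q → p) is T, p is T. ✓
4: ◇(q → p) is T, p is T. ✓
5: ◇(q → p) is F, p is T. ✓
6: ◇(q → p) is F, p is T. ✓
That's 5 of 6 worlds, so 5/6.

5/6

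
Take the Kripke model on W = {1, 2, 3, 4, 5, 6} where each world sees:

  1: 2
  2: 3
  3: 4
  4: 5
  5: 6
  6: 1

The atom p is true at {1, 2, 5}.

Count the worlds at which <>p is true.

1: successors {2}; p there: 2:T. ✓
2: successors {3}; p there: 3:F. ✗
3: successors {4}; p there: 4:F. ✗
4: successors {5}; p there: 5:T. ✓
5: successors {6}; p there: 6:F. ✗
6: successors {1}; p there: 1:T. ✓
Satisfying worlds: {1, 4, 6}.

3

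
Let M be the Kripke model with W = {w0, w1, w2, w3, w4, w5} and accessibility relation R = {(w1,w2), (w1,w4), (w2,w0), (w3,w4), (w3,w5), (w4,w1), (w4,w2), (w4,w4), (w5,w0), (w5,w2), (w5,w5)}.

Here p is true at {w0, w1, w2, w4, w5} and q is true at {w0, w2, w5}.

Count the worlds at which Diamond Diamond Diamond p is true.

w0: no successors, so Diamond Diamond Diamond p fails. ✗
w1: successors {w2, w4}; Diamond Diamond p there: w2:F, w4:T. ✓
w2: successors {w0}; Diamond Diamond p there: w0:F. ✗
w3: successors {w4, w5}; Diamond Diamond p there: w4:T, w5:T. ✓
w4: successors {w1, w2, w4}; Diamond Diamond p there: w1:T, w2:F, w4:T. ✓
w5: successors {w0, w2, w5}; Diamond Diamond p there: w0:F, w2:F, w5:T. ✓
Satisfying worlds: {w1, w3, w4, w5}.

4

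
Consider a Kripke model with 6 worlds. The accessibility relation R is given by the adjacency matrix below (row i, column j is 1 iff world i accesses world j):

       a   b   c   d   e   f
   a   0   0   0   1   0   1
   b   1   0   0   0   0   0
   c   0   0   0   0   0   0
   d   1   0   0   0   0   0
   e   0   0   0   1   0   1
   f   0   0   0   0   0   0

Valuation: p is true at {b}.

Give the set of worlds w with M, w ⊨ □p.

a: successors {d, f}; p there: d:F, f:F. ✗
b: successors {a}; p there: a:F. ✗
c: no successors, so □p holds vacuously. ✓
d: successors {a}; p there: a:F. ✗
e: successors {d, f}; p there: d:F, f:F. ✗
f: no successors, so □p holds vacuously. ✓

{c, f}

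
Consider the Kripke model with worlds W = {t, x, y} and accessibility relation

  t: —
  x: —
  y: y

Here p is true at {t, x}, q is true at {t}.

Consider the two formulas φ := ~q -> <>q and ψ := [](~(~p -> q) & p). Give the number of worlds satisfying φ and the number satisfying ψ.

1 and 2

For ~q -> <>q:
t: ~q is F, <>q is F. ✓
x: ~q is T, <>q is F. ✗
y: ~q is T, <>q is F. ✗
— 1 world.
For [](~(~p -> q) & p):
t: no successors, so [](~(~p -> q) & p) holds vacuously. ✓
x: no successors, so [](~(~p -> q) & p) holds vacuously. ✓
y: successors {y}; ~(~p -> q) & p there: y:F. ✗
— 2 worlds.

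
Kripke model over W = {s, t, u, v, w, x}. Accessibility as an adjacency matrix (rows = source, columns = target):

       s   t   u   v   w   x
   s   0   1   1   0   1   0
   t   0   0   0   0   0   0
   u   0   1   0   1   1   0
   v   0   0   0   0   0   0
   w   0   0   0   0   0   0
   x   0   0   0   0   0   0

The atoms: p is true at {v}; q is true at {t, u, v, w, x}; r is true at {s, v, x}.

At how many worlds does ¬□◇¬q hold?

2

s: □◇¬q is F. ✓
t: □◇¬q is T. ✗
u: □◇¬q is F. ✓
v: □◇¬q is T. ✗
w: □◇¬q is T. ✗
x: □◇¬q is T. ✗
Satisfying worlds: {s, u}.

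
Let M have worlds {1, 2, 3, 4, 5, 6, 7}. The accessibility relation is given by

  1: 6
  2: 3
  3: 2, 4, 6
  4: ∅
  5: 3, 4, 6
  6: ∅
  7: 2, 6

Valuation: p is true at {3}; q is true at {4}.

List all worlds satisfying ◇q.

1: successors {6}; q there: 6:F. ✗
2: successors {3}; q there: 3:F. ✗
3: successors {2, 4, 6}; q there: 2:F, 4:T, 6:F. ✓
4: no successors, so ◇q fails. ✗
5: successors {3, 4, 6}; q there: 3:F, 4:T, 6:F. ✓
6: no successors, so ◇q fails. ✗
7: successors {2, 6}; q there: 2:F, 6:F. ✗

{3, 5}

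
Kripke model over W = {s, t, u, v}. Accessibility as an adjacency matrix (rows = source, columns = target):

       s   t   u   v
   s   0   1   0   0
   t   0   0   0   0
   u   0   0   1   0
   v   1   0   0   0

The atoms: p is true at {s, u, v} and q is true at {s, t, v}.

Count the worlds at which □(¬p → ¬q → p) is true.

s: successors {t}; ¬p → ¬q → p there: t:T. ✓
t: no successors, so □(¬p → ¬q → p) holds vacuously. ✓
u: successors {u}; ¬p → ¬q → p there: u:T. ✓
v: successors {s}; ¬p → ¬q → p there: s:T. ✓
Satisfying worlds: {s, t, u, v}.

4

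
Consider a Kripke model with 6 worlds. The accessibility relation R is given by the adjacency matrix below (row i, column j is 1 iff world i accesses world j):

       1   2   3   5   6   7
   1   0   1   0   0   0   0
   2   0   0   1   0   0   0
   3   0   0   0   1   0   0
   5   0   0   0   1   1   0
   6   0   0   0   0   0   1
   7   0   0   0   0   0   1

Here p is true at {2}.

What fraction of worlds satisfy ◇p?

1/6

1: successors {2}; p there: 2:T. ✓
2: successors {3}; p there: 3:F. ✗
3: successors {5}; p there: 5:F. ✗
5: successors {5, 6}; p there: 5:F, 6:F. ✗
6: successors {7}; p there: 7:F. ✗
7: successors {7}; p there: 7:F. ✗
That's 1 of 6 worlds, so 1/6.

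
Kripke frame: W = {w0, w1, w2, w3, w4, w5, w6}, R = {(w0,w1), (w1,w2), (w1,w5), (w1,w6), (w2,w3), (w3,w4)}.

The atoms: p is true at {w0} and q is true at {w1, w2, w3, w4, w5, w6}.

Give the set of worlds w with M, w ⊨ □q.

w0: successors {w1}; q there: w1:T. ✓
w1: successors {w2, w5, w6}; q there: w2:T, w5:T, w6:T. ✓
w2: successors {w3}; q there: w3:T. ✓
w3: successors {w4}; q there: w4:T. ✓
w4: no successors, so □q holds vacuously. ✓
w5: no successors, so □q holds vacuously. ✓
w6: no successors, so □q holds vacuously. ✓

{w0, w1, w2, w3, w4, w5, w6}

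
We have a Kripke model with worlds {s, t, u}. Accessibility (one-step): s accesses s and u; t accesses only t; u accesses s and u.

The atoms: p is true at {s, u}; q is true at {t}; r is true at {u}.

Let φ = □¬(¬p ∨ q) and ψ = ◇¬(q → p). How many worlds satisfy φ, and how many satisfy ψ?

2 and 1

For □¬(¬p ∨ q):
s: successors {s, u}; ¬(¬p ∨ q) there: s:T, u:T. ✓
t: successors {t}; ¬(¬p ∨ q) there: t:F. ✗
u: successors {s, u}; ¬(¬p ∨ q) there: s:T, u:T. ✓
— 2 worlds.
For ◇¬(q → p):
s: successors {s, u}; ¬(q → p) there: s:F, u:F. ✗
t: successors {t}; ¬(q → p) there: t:T. ✓
u: successors {s, u}; ¬(q → p) there: s:F, u:F. ✗
— 1 world.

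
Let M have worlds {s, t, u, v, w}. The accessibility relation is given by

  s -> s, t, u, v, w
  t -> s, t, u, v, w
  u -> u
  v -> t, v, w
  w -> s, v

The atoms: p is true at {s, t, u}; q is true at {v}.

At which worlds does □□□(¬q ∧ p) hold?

s: successors {s, t, u, v, w}; □□(¬q ∧ p) there: s:F, t:F, u:T, v:F, w:F. ✗
t: successors {s, t, u, v, w}; □□(¬q ∧ p) there: s:F, t:F, u:T, v:F, w:F. ✗
u: successors {u}; □□(¬q ∧ p) there: u:T. ✓
v: successors {t, v, w}; □□(¬q ∧ p) there: t:F, v:F, w:F. ✗
w: successors {s, v}; □□(¬q ∧ p) there: s:F, v:F. ✗

{u}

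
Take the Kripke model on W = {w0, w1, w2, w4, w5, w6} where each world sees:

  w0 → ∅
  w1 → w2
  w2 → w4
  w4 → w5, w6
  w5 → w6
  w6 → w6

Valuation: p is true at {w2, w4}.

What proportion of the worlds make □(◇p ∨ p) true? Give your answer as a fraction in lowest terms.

1/2

w0: no successors, so □(◇p ∨ p) holds vacuously. ✓
w1: successors {w2}; ◇p ∨ p there: w2:T. ✓
w2: successors {w4}; ◇p ∨ p there: w4:T. ✓
w4: successors {w5, w6}; ◇p ∨ p there: w5:F, w6:F. ✗
w5: successors {w6}; ◇p ∨ p there: w6:F. ✗
w6: successors {w6}; ◇p ∨ p there: w6:F. ✗
That's 3 of 6 worlds, so 3/6 = 1/2.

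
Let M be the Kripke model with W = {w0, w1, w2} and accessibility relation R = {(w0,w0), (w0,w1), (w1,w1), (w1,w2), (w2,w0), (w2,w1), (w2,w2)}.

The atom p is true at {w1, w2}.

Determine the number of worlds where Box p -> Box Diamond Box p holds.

w0: Box p is F, Box Diamond Box p is T. ✓
w1: Box p is T, Box Diamond Box p is T. ✓
w2: Box p is F, Box Diamond Box p is T. ✓
Satisfying worlds: {w0, w1, w2}.

3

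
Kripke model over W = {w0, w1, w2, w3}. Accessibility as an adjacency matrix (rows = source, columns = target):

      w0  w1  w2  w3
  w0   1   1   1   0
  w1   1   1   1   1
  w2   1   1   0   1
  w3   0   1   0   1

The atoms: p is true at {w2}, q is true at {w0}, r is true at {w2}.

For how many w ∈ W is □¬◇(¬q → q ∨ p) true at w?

w0: successors {w0, w1, w2}; ¬◇(¬q → q ∨ p) there: w0:F, w1:F, w2:F. ✗
w1: successors {w0, w1, w2, w3}; ¬◇(¬q → q ∨ p) there: w0:F, w1:F, w2:F, w3:T. ✗
w2: successors {w0, w1, w3}; ¬◇(¬q → q ∨ p) there: w0:F, w1:F, w3:T. ✗
w3: successors {w1, w3}; ¬◇(¬q → q ∨ p) there: w1:F, w3:T. ✗
Satisfying worlds: ∅.

0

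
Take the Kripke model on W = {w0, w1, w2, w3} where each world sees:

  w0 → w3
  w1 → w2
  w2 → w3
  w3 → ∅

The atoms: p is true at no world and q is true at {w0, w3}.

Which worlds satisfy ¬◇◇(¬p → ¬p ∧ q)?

w0: ◇◇(¬p → ¬p ∧ q) is F. ✓
w1: ◇◇(¬p → ¬p ∧ q) is T. ✗
w2: ◇◇(¬p → ¬p ∧ q) is F. ✓
w3: ◇◇(¬p → ¬p ∧ q) is F. ✓

{w0, w2, w3}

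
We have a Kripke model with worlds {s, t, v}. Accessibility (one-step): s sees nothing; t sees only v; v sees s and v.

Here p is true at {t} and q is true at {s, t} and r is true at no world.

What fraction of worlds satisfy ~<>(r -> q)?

s: <>(r -> q) is F. ✓
t: <>(r -> q) is T. ✗
v: <>(r -> q) is T. ✗
That's 1 of 3 worlds, so 1/3.

1/3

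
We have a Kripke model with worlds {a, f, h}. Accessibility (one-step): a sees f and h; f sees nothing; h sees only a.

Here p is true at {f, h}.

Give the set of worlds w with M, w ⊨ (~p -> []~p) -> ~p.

{a}

a: ~p -> []~p is F, ~p is T. ✓
f: ~p -> []~p is T, ~p is F. ✗
h: ~p -> []~p is T, ~p is F. ✗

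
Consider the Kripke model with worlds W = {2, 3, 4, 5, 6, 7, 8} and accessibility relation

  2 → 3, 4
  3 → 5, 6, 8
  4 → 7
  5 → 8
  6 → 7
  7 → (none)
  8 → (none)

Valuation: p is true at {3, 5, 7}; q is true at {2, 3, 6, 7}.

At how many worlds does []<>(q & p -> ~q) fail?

2: successors {3, 4}; <>(q & p -> ~q) there: 3:T, 4:F. ✗
3: successors {5, 6, 8}; <>(q & p -> ~q) there: 5:T, 6:F, 8:F. ✗
4: successors {7}; <>(q & p -> ~q) there: 7:F. ✗
5: successors {8}; <>(q & p -> ~q) there: 8:F. ✗
6: successors {7}; <>(q & p -> ~q) there: 7:F. ✗
7: no successors, so []<>(q & p -> ~q) holds vacuously. ✓
8: no successors, so []<>(q & p -> ~q) holds vacuously. ✓
Satisfying worlds: {7, 8}.
So []<>(q & p -> ~q) fails at the other 5 worlds.

5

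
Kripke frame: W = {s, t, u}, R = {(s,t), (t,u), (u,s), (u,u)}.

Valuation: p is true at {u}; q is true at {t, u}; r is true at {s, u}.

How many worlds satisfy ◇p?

s: successors {t}; p there: t:F. ✗
t: successors {u}; p there: u:T. ✓
u: successors {s, u}; p there: s:F, u:T. ✓
Satisfying worlds: {t, u}.

2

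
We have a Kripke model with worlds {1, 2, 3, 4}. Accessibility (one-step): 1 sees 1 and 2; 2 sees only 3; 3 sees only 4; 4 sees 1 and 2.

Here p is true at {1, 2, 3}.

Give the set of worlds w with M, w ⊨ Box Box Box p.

{2, 3}

1: successors {1, 2}; Box Box p there: 1:T, 2:F. ✗
2: successors {3}; Box Box p there: 3:T. ✓
3: successors {4}; Box Box p there: 4:T. ✓
4: successors {1, 2}; Box Box p there: 1:T, 2:F. ✗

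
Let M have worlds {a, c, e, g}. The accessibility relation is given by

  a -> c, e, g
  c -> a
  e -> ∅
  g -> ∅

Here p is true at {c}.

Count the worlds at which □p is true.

2

a: successors {c, e, g}; p there: c:T, e:F, g:F. ✗
c: successors {a}; p there: a:F. ✗
e: no successors, so □p holds vacuously. ✓
g: no successors, so □p holds vacuously. ✓
Satisfying worlds: {e, g}.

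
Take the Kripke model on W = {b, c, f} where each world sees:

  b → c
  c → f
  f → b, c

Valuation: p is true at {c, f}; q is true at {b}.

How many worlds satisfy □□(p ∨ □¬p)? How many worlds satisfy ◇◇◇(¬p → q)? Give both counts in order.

2 and 3

For □□(p ∨ □¬p):
b: successors {c}; □(p ∨ □¬p) there: c:T. ✓
c: successors {f}; □(p ∨ □¬p) there: f:F. ✗
f: successors {b, c}; □(p ∨ □¬p) there: b:T, c:T. ✓
— 2 worlds.
For ◇◇◇(¬p → q):
b: successors {c}; ◇◇(¬p → q) there: c:T. ✓
c: successors {f}; ◇◇(¬p → q) there: f:T. ✓
f: successors {b, c}; ◇◇(¬p → q) there: b:T, c:T. ✓
— 3 worlds.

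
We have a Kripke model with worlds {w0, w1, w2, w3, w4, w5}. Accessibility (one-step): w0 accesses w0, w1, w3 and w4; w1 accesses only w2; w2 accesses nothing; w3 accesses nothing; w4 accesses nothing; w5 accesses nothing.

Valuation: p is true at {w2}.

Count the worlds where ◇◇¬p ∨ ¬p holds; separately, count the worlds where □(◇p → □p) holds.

For ◇◇¬p ∨ ¬p:
w0: ◇◇¬p is T, ¬p is T. ✓
w1: ◇◇¬p is F, ¬p is T. ✓
w2: ◇◇¬p is F, ¬p is F. ✗
w3: ◇◇¬p is F, ¬p is T. ✓
w4: ◇◇¬p is F, ¬p is T. ✓
w5: ◇◇¬p is F, ¬p is T. ✓
— 5 worlds.
For □(◇p → □p):
w0: successors {w0, w1, w3, w4}; ◇p → □p there: w0:T, w1:T, w3:T, w4:T. ✓
w1: successors {w2}; ◇p → □p there: w2:T. ✓
w2: no successors, so □(◇p → □p) holds vacuously. ✓
w3: no successors, so □(◇p → □p) holds vacuously. ✓
w4: no successors, so □(◇p → □p) holds vacuously. ✓
w5: no successors, so □(◇p → □p) holds vacuously. ✓
— 6 worlds.

5 and 6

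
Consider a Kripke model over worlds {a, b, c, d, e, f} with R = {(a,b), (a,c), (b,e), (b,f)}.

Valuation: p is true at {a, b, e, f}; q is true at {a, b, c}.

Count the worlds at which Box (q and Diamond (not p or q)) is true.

4

a: successors {b, c}; q and Diamond (not p or q) there: b:F, c:F. ✗
b: successors {e, f}; q and Diamond (not p or q) there: e:F, f:F. ✗
c: no successors, so Box (q and Diamond (not p or q)) holds vacuously. ✓
d: no successors, so Box (q and Diamond (not p or q)) holds vacuously. ✓
e: no successors, so Box (q and Diamond (not p or q)) holds vacuously. ✓
f: no successors, so Box (q and Diamond (not p or q)) holds vacuously. ✓
Satisfying worlds: {c, d, e, f}.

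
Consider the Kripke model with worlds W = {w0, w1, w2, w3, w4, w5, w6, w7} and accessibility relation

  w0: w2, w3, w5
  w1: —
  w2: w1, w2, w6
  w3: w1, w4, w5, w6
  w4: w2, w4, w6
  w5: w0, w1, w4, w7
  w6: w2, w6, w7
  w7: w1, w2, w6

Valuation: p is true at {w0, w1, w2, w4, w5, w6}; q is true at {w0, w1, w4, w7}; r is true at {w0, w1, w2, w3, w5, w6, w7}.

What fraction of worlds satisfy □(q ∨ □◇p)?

w0: successors {w2, w3, w5}; q ∨ □◇p there: w2:F, w3:F, w5:F. ✗
w1: no successors, so □(q ∨ □◇p) holds vacuously. ✓
w2: successors {w1, w2, w6}; q ∨ □◇p there: w1:T, w2:F, w6:T. ✗
w3: successors {w1, w4, w5, w6}; q ∨ □◇p there: w1:T, w4:T, w5:F, w6:T. ✗
w4: successors {w2, w4, w6}; q ∨ □◇p there: w2:F, w4:T, w6:T. ✗
w5: successors {w0, w1, w4, w7}; q ∨ □◇p there: w0:T, w1:T, w4:T, w7:T. ✓
w6: successors {w2, w6, w7}; q ∨ □◇p there: w2:F, w6:T, w7:T. ✗
w7: successors {w1, w2, w6}; q ∨ □◇p there: w1:T, w2:F, w6:T. ✗
That's 2 of 8 worlds, so 2/8 = 1/4.

1/4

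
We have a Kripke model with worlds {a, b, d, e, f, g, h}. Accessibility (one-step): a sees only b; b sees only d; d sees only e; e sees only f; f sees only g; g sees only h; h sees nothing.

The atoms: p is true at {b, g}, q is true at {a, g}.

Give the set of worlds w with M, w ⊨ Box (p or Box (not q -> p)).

{a, e, f, g, h}

a: successors {b}; p or Box (not q -> p) there: b:T. ✓
b: successors {d}; p or Box (not q -> p) there: d:F. ✗
d: successors {e}; p or Box (not q -> p) there: e:F. ✗
e: successors {f}; p or Box (not q -> p) there: f:T. ✓
f: successors {g}; p or Box (not q -> p) there: g:T. ✓
g: successors {h}; p or Box (not q -> p) there: h:T. ✓
h: no successors, so Box (p or Box (not q -> p)) holds vacuously. ✓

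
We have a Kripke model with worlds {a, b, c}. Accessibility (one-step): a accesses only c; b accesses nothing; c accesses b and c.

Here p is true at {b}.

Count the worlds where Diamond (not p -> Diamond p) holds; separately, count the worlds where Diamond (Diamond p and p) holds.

For Diamond (not p -> Diamond p):
a: successors {c}; not p -> Diamond p there: c:T. ✓
b: no successors, so Diamond (not p -> Diamond p) fails. ✗
c: successors {b, c}; not p -> Diamond p there: b:T, c:T. ✓
— 2 worlds.
For Diamond (Diamond p and p):
a: successors {c}; Diamond p and p there: c:F. ✗
b: no successors, so Diamond (Diamond p and p) fails. ✗
c: successors {b, c}; Diamond p and p there: b:F, c:F. ✗
— 0 worlds.

2 and 0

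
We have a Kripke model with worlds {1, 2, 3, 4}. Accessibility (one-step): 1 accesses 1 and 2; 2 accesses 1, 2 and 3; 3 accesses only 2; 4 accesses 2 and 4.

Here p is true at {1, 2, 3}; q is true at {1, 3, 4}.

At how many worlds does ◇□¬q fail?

1: successors {1, 2}; □¬q there: 1:F, 2:F. ✗
2: successors {1, 2, 3}; □¬q there: 1:F, 2:F, 3:T. ✓
3: successors {2}; □¬q there: 2:F. ✗
4: successors {2, 4}; □¬q there: 2:F, 4:F. ✗
Satisfying worlds: {2}.
So ◇□¬q fails at the other 3 worlds.

3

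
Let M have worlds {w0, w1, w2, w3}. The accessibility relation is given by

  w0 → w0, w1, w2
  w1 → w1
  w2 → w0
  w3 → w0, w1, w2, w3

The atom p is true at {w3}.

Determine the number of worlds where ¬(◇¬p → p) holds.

w0: ◇¬p → p is F. ✓
w1: ◇¬p → p is F. ✓
w2: ◇¬p → p is F. ✓
w3: ◇¬p → p is T. ✗
Satisfying worlds: {w0, w1, w2}.

3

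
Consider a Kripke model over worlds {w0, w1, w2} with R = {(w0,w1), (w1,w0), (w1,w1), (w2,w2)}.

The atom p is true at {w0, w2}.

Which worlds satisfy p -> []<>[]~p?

{w0, w1}

w0: p is T, []<>[]~p is T. ✓
w1: p is F, []<>[]~p is F. ✓
w2: p is T, []<>[]~p is F. ✗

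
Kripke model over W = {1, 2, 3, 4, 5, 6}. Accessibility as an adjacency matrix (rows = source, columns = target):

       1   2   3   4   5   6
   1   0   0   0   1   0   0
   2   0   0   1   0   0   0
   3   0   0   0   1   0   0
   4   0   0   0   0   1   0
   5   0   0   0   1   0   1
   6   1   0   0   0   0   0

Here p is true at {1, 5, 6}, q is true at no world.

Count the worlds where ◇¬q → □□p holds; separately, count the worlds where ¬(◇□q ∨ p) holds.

3 and 3

For ◇¬q → □□p:
1: ◇¬q is T, □□p is T. ✓
2: ◇¬q is T, □□p is F. ✗
3: ◇¬q is T, □□p is T. ✓
4: ◇¬q is T, □□p is F. ✗
5: ◇¬q is T, □□p is T. ✓
6: ◇¬q is T, □□p is F. ✗
— 3 worlds.
For ¬(◇□q ∨ p):
1: ◇□q ∨ p is T. ✗
2: ◇□q ∨ p is F. ✓
3: ◇□q ∨ p is F. ✓
4: ◇□q ∨ p is F. ✓
5: ◇□q ∨ p is T. ✗
6: ◇□q ∨ p is T. ✗
— 3 worlds.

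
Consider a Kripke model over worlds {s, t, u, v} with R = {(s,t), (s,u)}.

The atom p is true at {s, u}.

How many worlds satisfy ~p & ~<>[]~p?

s: ~p is F, ~<>[]~p is F. ✗
t: ~p is T, ~<>[]~p is T. ✓
u: ~p is F, ~<>[]~p is T. ✗
v: ~p is T, ~<>[]~p is T. ✓
Satisfying worlds: {t, v}.

2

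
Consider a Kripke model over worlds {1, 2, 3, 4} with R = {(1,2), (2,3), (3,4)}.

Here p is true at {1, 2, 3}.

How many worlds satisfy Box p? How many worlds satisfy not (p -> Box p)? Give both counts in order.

3 and 1

For Box p:
1: successors {2}; p there: 2:T. ✓
2: successors {3}; p there: 3:T. ✓
3: successors {4}; p there: 4:F. ✗
4: no successors, so Box p holds vacuously. ✓
— 3 worlds.
For not (p -> Box p):
1: p -> Box p is T. ✗
2: p -> Box p is T. ✗
3: p -> Box p is F. ✓
4: p -> Box p is T. ✗
— 1 world.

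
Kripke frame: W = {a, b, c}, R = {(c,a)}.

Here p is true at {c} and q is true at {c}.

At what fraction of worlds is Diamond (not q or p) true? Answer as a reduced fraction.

a: no successors, so Diamond (not q or p) fails. ✗
b: no successors, so Diamond (not q or p) fails. ✗
c: successors {a}; not q or p there: a:T. ✓
That's 1 of 3 worlds, so 1/3.

1/3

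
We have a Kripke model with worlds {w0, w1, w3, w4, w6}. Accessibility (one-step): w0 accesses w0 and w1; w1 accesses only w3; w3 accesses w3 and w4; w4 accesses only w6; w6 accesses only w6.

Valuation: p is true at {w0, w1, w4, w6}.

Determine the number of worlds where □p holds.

3

w0: successors {w0, w1}; p there: w0:T, w1:T. ✓
w1: successors {w3}; p there: w3:F. ✗
w3: successors {w3, w4}; p there: w3:F, w4:T. ✗
w4: successors {w6}; p there: w6:T. ✓
w6: successors {w6}; p there: w6:T. ✓
Satisfying worlds: {w0, w4, w6}.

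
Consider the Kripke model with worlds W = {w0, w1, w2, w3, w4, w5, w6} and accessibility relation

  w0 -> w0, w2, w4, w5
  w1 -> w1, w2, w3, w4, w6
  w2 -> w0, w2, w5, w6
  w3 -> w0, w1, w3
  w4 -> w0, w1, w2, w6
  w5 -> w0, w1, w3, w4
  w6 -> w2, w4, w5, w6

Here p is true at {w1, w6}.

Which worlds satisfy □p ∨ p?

{w1, w6}

w0: □p is F, p is F. ✗
w1: □p is F, p is T. ✓
w2: □p is F, p is F. ✗
w3: □p is F, p is F. ✗
w4: □p is F, p is F. ✗
w5: □p is F, p is F. ✗
w6: □p is F, p is T. ✓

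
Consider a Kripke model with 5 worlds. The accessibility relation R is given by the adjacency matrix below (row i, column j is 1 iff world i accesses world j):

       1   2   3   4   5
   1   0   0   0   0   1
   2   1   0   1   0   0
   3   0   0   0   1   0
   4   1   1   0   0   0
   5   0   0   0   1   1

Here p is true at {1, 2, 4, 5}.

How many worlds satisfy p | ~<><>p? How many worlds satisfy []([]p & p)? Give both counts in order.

4 and 3

For p | ~<><>p:
1: p is T, ~<><>p is F. ✓
2: p is T, ~<><>p is F. ✓
3: p is F, ~<><>p is F. ✗
4: p is T, ~<><>p is F. ✓
5: p is T, ~<><>p is F. ✓
— 4 worlds.
For []([]p & p):
1: successors {5}; []p & p there: 5:T. ✓
2: successors {1, 3}; []p & p there: 1:T, 3:F. ✗
3: successors {4}; []p & p there: 4:T. ✓
4: successors {1, 2}; []p & p there: 1:T, 2:F. ✗
5: successors {4, 5}; []p & p there: 4:T, 5:T. ✓
— 3 worlds.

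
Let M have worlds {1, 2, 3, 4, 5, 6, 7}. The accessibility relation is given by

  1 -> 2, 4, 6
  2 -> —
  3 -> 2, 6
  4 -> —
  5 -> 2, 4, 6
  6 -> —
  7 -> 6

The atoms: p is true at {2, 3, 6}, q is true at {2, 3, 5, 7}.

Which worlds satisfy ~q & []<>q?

1: ~q is T, []<>q is F. ✗
2: ~q is F, []<>q is T. ✗
3: ~q is F, []<>q is F. ✗
4: ~q is T, []<>q is T. ✓
5: ~q is F, []<>q is F. ✗
6: ~q is T, []<>q is T. ✓
7: ~q is F, []<>q is F. ✗

{4, 6}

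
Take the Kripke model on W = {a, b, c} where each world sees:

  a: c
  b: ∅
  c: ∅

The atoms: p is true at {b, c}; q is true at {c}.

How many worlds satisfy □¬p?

a: successors {c}; ¬p there: c:F. ✗
b: no successors, so □¬p holds vacuously. ✓
c: no successors, so □¬p holds vacuously. ✓
Satisfying worlds: {b, c}.

2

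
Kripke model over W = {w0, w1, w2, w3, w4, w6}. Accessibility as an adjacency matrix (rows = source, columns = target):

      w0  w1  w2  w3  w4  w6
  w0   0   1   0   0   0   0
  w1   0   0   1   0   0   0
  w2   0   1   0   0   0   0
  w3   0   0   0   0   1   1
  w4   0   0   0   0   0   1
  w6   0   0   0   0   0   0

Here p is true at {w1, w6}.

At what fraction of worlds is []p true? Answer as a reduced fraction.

w0: successors {w1}; p there: w1:T. ✓
w1: successors {w2}; p there: w2:F. ✗
w2: successors {w1}; p there: w1:T. ✓
w3: successors {w4, w6}; p there: w4:F, w6:T. ✗
w4: successors {w6}; p there: w6:T. ✓
w6: no successors, so []p holds vacuously. ✓
That's 4 of 6 worlds, so 4/6 = 2/3.

2/3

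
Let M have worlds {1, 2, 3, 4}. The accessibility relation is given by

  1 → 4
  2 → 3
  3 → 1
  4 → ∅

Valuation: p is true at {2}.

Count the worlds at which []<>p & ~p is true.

1: []<>p is F, ~p is T. ✗
2: []<>p is F, ~p is F. ✗
3: []<>p is F, ~p is T. ✗
4: []<>p is T, ~p is T. ✓
Satisfying worlds: {4}.

1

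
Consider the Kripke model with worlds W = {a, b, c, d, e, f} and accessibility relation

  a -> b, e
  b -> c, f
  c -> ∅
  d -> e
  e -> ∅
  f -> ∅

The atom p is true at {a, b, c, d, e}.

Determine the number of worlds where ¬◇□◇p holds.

3

a: ◇□◇p is T. ✗
b: ◇□◇p is T. ✗
c: ◇□◇p is F. ✓
d: ◇□◇p is T. ✗
e: ◇□◇p is F. ✓
f: ◇□◇p is F. ✓
Satisfying worlds: {c, e, f}.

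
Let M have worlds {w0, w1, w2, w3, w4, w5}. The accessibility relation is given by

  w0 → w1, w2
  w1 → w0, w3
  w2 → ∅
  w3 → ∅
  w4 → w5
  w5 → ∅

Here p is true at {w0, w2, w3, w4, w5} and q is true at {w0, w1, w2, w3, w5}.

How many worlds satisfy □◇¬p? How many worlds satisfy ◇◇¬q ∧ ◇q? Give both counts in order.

For □◇¬p:
w0: successors {w1, w2}; ◇¬p there: w1:F, w2:F. ✗
w1: successors {w0, w3}; ◇¬p there: w0:T, w3:F. ✗
w2: no successors, so □◇¬p holds vacuously. ✓
w3: no successors, so □◇¬p holds vacuously. ✓
w4: successors {w5}; ◇¬p there: w5:F. ✗
w5: no successors, so □◇¬p holds vacuously. ✓
— 3 worlds.
For ◇◇¬q ∧ ◇q:
w0: ◇◇¬q is F, ◇q is T. ✗
w1: ◇◇¬q is F, ◇q is T. ✗
w2: ◇◇¬q is F, ◇q is F. ✗
w3: ◇◇¬q is F, ◇q is F. ✗
w4: ◇◇¬q is F, ◇q is T. ✗
w5: ◇◇¬q is F, ◇q is F. ✗
— 0 worlds.

3 and 0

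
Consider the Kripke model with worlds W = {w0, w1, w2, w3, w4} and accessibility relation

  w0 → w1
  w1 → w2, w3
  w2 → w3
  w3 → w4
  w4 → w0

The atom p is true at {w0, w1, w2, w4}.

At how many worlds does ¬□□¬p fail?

0

w0: □□¬p is F. ✓
w1: □□¬p is F. ✓
w2: □□¬p is F. ✓
w3: □□¬p is F. ✓
w4: □□¬p is F. ✓
Satisfying worlds: {w0, w1, w2, w3, w4}.
So ¬□□¬p fails at the other 0 worlds.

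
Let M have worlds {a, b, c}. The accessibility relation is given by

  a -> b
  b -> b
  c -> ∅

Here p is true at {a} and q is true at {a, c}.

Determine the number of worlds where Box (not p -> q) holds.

1

a: successors {b}; not p -> q there: b:F. ✗
b: successors {b}; not p -> q there: b:F. ✗
c: no successors, so Box (not p -> q) holds vacuously. ✓
Satisfying worlds: {c}.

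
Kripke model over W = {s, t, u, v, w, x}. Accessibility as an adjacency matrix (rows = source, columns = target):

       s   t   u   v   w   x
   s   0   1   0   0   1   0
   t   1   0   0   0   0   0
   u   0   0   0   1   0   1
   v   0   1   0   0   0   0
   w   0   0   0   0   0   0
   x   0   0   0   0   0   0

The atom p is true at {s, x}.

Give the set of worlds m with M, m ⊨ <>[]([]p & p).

s: successors {t, w}; []([]p & p) there: t:F, w:T. ✓
t: successors {s}; []([]p & p) there: s:F. ✗
u: successors {v, x}; []([]p & p) there: v:F, x:T. ✓
v: successors {t}; []([]p & p) there: t:F. ✗
w: no successors, so <>[]([]p & p) fails. ✗
x: no successors, so <>[]([]p & p) fails. ✗

{s, u}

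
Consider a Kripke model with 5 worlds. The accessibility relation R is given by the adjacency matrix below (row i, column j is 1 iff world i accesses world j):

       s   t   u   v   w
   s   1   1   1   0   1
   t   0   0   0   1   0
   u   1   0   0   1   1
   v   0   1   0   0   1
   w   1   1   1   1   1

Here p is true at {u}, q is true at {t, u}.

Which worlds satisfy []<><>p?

s: successors {s, t, u, w}; <><>p there: s:T, t:F, u:T, w:T. ✗
t: successors {v}; <><>p there: v:T. ✓
u: successors {s, v, w}; <><>p there: s:T, v:T, w:T. ✓
v: successors {t, w}; <><>p there: t:F, w:T. ✗
w: successors {s, t, u, v, w}; <><>p there: s:T, t:F, u:T, v:T, w:T. ✗

{t, u}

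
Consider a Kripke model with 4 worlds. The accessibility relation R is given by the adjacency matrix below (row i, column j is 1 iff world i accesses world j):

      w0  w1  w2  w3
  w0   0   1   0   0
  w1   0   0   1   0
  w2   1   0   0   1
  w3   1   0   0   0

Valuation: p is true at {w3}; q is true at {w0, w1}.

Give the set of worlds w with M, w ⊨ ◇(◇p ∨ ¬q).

w0: successors {w1}; ◇p ∨ ¬q there: w1:F. ✗
w1: successors {w2}; ◇p ∨ ¬q there: w2:T. ✓
w2: successors {w0, w3}; ◇p ∨ ¬q there: w0:F, w3:T. ✓
w3: successors {w0}; ◇p ∨ ¬q there: w0:F. ✗

{w1, w2}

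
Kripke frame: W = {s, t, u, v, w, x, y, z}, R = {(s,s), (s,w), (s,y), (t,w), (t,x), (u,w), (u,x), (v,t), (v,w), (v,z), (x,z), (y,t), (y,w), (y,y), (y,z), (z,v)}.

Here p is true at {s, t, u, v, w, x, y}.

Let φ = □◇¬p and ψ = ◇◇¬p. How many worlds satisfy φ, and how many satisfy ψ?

For □◇¬p:
s: successors {s, w, y}; ◇¬p there: s:F, w:F, y:T. ✗
t: successors {w, x}; ◇¬p there: w:F, x:T. ✗
u: successors {w, x}; ◇¬p there: w:F, x:T. ✗
v: successors {t, w, z}; ◇¬p there: t:F, w:F, z:F. ✗
w: no successors, so □◇¬p holds vacuously. ✓
x: successors {z}; ◇¬p there: z:F. ✗
y: successors {t, w, y, z}; ◇¬p there: t:F, w:F, y:T, z:F. ✗
z: successors {v}; ◇¬p there: v:T. ✓
— 2 worlds.
For ◇◇¬p:
s: successors {s, w, y}; ◇¬p there: s:F, w:F, y:T. ✓
t: successors {w, x}; ◇¬p there: w:F, x:T. ✓
u: successors {w, x}; ◇¬p there: w:F, x:T. ✓
v: successors {t, w, z}; ◇¬p there: t:F, w:F, z:F. ✗
w: no successors, so ◇◇¬p fails. ✗
x: successors {z}; ◇¬p there: z:F. ✗
y: successors {t, w, y, z}; ◇¬p there: t:F, w:F, y:T, z:F. ✓
z: successors {v}; ◇¬p there: v:T. ✓
— 5 worlds.

2 and 5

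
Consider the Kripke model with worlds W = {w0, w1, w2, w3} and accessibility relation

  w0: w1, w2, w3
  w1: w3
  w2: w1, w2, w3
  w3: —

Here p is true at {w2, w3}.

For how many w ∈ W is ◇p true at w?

w0: successors {w1, w2, w3}; p there: w1:F, w2:T, w3:T. ✓
w1: successors {w3}; p there: w3:T. ✓
w2: successors {w1, w2, w3}; p there: w1:F, w2:T, w3:T. ✓
w3: no successors, so ◇p fails. ✗
Satisfying worlds: {w0, w1, w2}.

3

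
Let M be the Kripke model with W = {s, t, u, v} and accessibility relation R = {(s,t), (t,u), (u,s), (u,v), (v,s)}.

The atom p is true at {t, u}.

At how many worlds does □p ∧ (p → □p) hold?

s: □p is T, p → □p is T. ✓
t: □p is T, p → □p is T. ✓
u: □p is F, p → □p is F. ✗
v: □p is F, p → □p is T. ✗
Satisfying worlds: {s, t}.

2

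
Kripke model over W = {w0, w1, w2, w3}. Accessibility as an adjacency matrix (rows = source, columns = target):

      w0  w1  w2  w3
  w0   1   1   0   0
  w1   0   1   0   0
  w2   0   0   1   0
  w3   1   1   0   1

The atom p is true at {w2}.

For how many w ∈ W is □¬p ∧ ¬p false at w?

w0: □¬p is T, ¬p is T. ✓
w1: □¬p is T, ¬p is T. ✓
w2: □¬p is F, ¬p is F. ✗
w3: □¬p is T, ¬p is T. ✓
Satisfying worlds: {w0, w1, w3}.
So □¬p ∧ ¬p fails at the other 1 world.

1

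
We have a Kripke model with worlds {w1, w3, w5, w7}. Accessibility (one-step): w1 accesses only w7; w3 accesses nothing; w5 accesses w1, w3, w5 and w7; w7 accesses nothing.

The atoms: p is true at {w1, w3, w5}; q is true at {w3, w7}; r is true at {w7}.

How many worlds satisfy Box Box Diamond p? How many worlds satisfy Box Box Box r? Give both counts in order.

3 and 3

For Box Box Diamond p:
w1: successors {w7}; Box Diamond p there: w7:T. ✓
w3: no successors, so Box Box Diamond p holds vacuously. ✓
w5: successors {w1, w3, w5, w7}; Box Diamond p there: w1:F, w3:T, w5:F, w7:T. ✗
w7: no successors, so Box Box Diamond p holds vacuously. ✓
— 3 worlds.
For Box Box Box r:
w1: successors {w7}; Box Box r there: w7:T. ✓
w3: no successors, so Box Box Box r holds vacuously. ✓
w5: successors {w1, w3, w5, w7}; Box Box r there: w1:T, w3:T, w5:F, w7:T. ✗
w7: no successors, so Box Box Box r holds vacuously. ✓
— 3 worlds.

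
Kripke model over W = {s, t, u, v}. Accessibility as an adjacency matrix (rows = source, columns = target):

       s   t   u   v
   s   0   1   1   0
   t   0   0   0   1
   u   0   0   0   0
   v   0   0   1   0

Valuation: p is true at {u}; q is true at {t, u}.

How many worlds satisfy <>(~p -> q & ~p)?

s: successors {t, u}; ~p -> q & ~p there: t:T, u:T. ✓
t: successors {v}; ~p -> q & ~p there: v:F. ✗
u: no successors, so <>(~p -> q & ~p) fails. ✗
v: successors {u}; ~p -> q & ~p there: u:T. ✓
Satisfying worlds: {s, v}.

2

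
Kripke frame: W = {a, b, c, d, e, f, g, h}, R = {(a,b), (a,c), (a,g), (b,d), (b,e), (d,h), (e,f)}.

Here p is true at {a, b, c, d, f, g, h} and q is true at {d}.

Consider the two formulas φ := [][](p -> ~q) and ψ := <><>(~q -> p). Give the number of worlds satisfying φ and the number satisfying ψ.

For [][](p -> ~q):
a: successors {b, c, g}; [](p -> ~q) there: b:F, c:T, g:T. ✗
b: successors {d, e}; [](p -> ~q) there: d:T, e:T. ✓
c: no successors, so [][](p -> ~q) holds vacuously. ✓
d: successors {h}; [](p -> ~q) there: h:T. ✓
e: successors {f}; [](p -> ~q) there: f:T. ✓
f: no successors, so [][](p -> ~q) holds vacuously. ✓
g: no successors, so [][](p -> ~q) holds vacuously. ✓
h: no successors, so [][](p -> ~q) holds vacuously. ✓
— 7 worlds.
For <><>(~q -> p):
a: successors {b, c, g}; <>(~q -> p) there: b:T, c:F, g:F. ✓
b: successors {d, e}; <>(~q -> p) there: d:T, e:T. ✓
c: no successors, so <><>(~q -> p) fails. ✗
d: successors {h}; <>(~q -> p) there: h:F. ✗
e: successors {f}; <>(~q -> p) there: f:F. ✗
f: no successors, so <><>(~q -> p) fails. ✗
g: no successors, so <><>(~q -> p) fails. ✗
h: no successors, so <><>(~q -> p) fails. ✗
— 2 worlds.

7 and 2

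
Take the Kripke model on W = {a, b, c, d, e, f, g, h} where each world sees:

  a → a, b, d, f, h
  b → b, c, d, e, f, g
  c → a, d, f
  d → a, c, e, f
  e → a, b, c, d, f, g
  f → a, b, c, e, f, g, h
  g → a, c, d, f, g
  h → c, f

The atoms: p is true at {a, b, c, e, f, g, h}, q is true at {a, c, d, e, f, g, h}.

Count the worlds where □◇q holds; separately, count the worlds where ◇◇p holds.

For □◇q:
a: successors {a, b, d, f, h}; ◇q there: a:T, b:T, d:T, f:T, h:T. ✓
b: successors {b, c, d, e, f, g}; ◇q there: b:T, c:T, d:T, e:T, f:T, g:T. ✓
c: successors {a, d, f}; ◇q there: a:T, d:T, f:T. ✓
d: successors {a, c, e, f}; ◇q there: a:T, c:T, e:T, f:T. ✓
e: successors {a, b, c, d, f, g}; ◇q there: a:T, b:T, c:T, d:T, f:T, g:T. ✓
f: successors {a, b, c, e, f, g, h}; ◇q there: a:T, b:T, c:T, e:T, f:T, g:T, h:T. ✓
g: successors {a, c, d, f, g}; ◇q there: a:T, c:T, d:T, f:T, g:T. ✓
h: successors {c, f}; ◇q there: c:T, f:T. ✓
— 8 worlds.
For ◇◇p:
a: successors {a, b, d, f, h}; ◇p there: a:T, b:T, d:T, f:T, h:T. ✓
b: successors {b, c, d, e, f, g}; ◇p there: b:T, c:T, d:T, e:T, f:T, g:T. ✓
c: successors {a, d, f}; ◇p there: a:T, d:T, f:T. ✓
d: successors {a, c, e, f}; ◇p there: a:T, c:T, e:T, f:T. ✓
e: successors {a, b, c, d, f, g}; ◇p there: a:T, b:T, c:T, d:T, f:T, g:T. ✓
f: successors {a, b, c, e, f, g, h}; ◇p there: a:T, b:T, c:T, e:T, f:T, g:T, h:T. ✓
g: successors {a, c, d, f, g}; ◇p there: a:T, c:T, d:T, f:T, g:T. ✓
h: successors {c, f}; ◇p there: c:T, f:T. ✓
— 8 worlds.

8 and 8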